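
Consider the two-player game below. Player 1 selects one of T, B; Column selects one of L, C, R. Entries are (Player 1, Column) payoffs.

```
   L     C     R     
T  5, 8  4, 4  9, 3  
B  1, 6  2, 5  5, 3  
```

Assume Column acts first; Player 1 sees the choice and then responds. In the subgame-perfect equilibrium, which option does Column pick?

Solve by backward induction (Column leads).
- L → Player 1 plays T (best of 5, 1); Column gets 8.
- C → Player 1 plays T (best of 4, 2); Column gets 4.
- R → Player 1 plays T (best of 9, 5); Column gets 3.
Among 8, 4, 3, the best is 8 at L. Subgame-perfect outcome: (T, L) with payoffs (5, 8).

L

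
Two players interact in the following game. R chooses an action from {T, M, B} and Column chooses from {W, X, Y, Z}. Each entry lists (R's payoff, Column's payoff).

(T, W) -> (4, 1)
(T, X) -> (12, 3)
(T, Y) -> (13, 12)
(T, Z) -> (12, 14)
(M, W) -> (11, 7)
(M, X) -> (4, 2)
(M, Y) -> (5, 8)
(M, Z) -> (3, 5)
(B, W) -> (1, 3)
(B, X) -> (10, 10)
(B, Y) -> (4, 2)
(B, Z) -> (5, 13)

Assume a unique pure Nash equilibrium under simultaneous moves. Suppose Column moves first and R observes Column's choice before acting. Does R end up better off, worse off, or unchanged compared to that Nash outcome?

unchanged

Solve by backward induction (Column leads).
- W: BR = M, leader payoff 7.
- X: BR = T, leader payoff 3.
- Y: BR = T, leader payoff 12.
- Z: BR = T, leader payoff 14.
Column's induced payoffs are 7, 3, 12, 14, so Column commits to Z. Subgame-perfect outcome: (T, Z) with payoffs (12, 14).
For the simultaneous game, intersect best replies.
R's best replies: W→M; X→T; Y→T; Z→T.
Column's best replies: T→Z; M→Y; B→Z.
Only (T, Z) has each player best-responding; Nash payoffs (12, 14).
R earns 12 sequentially versus 12 at the Nash outcome: unchanged.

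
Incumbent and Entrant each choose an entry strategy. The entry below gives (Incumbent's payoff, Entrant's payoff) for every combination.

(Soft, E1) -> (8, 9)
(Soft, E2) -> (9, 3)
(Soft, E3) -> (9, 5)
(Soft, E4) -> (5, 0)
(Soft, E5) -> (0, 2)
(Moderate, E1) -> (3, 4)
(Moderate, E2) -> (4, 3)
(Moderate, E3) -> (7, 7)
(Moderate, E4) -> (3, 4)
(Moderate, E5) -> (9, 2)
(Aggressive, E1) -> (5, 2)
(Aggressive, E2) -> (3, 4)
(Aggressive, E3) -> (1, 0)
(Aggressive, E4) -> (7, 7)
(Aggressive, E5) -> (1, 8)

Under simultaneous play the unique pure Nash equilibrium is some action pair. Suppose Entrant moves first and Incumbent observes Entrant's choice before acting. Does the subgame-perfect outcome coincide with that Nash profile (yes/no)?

yes

Solve by backward induction (Entrant leads).
- E1: Incumbent compares 8, 3, 5 and picks Soft; Entrant would get 9.
- E2: Incumbent compares 9, 4, 3 and picks Soft; Entrant would get 3.
- E3: Incumbent compares 9, 7, 1 and picks Soft; Entrant would get 5.
- E4: Incumbent compares 5, 3, 7 and picks Aggressive; Entrant would get 7.
- E5: Incumbent compares 0, 9, 1 and picks Moderate; Entrant would get 2.
Among 9, 3, 5, 7, 2, the best is 9 at E1. Subgame-perfect outcome: (Soft, E1) with payoffs (8, 9).
For the simultaneous game, intersect best replies.
Incumbent's best replies: E1→Soft; E2→Soft; E3→Soft; E4→Aggressive; E5→Moderate.
Entrant's best replies: Soft→E1; Moderate→E3; Aggressive→E5.
Only (Soft, E1) has each player best-responding; Nash payoffs (8, 9).
Sequential outcome (Soft, E1) coincides with the Nash profile (Soft, E1).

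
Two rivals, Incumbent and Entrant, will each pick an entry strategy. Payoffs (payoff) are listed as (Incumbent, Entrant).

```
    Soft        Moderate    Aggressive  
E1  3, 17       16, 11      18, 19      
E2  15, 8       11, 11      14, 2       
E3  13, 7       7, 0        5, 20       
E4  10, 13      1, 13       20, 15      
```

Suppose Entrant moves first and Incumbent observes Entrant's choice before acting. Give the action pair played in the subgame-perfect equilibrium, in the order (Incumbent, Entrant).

Backward induction with Entrant moving first.
- Soft → Incumbent plays E2 (best of 3, 15, 13, 10); Entrant gets 8.
- Moderate → Incumbent plays E1 (best of 16, 11, 7, 1); Entrant gets 11.
- Aggressive → Incumbent plays E4 (best of 18, 14, 5, 20); Entrant gets 15.
Maximizing over 8, 11, 15, Entrant chooses Aggressive. Subgame-perfect outcome: (E4, Aggressive) with payoffs (20, 15).

(E4, Aggressive)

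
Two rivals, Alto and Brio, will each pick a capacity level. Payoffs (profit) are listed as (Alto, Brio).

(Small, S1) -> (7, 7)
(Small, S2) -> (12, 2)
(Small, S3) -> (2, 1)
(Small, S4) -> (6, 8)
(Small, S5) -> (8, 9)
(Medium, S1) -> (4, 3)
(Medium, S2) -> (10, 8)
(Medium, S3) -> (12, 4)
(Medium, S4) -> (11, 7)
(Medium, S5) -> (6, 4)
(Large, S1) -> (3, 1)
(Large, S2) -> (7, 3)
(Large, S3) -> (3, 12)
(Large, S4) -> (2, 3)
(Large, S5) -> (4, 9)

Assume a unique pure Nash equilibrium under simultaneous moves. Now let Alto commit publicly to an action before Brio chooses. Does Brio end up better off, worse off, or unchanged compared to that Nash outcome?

worse off

Backward induction with Alto moving first.
- Small → Brio plays S5 (best of 7, 2, 1, 8, 9); Alto gets 8.
- Medium → Brio plays S2 (best of 3, 8, 4, 7, 4); Alto gets 10.
- Large → Brio plays S3 (best of 1, 3, 12, 3, 9); Alto gets 3.
Alto's induced payoffs are 8, 10, 3, so Alto commits to Medium. Subgame-perfect outcome: (Medium, S2) with payoffs (10, 8).
Under simultaneous play:
Alto's best replies: S1→Small; S2→Small; S3→Medium; S4→Medium; S5→Small.
Brio's best replies: Small→S5; Medium→S2; Large→S3.
The unique mutual best reply is (Small, S5), giving (8, 9).
Brio earns 8 sequentially versus 9 at the Nash outcome: worse off.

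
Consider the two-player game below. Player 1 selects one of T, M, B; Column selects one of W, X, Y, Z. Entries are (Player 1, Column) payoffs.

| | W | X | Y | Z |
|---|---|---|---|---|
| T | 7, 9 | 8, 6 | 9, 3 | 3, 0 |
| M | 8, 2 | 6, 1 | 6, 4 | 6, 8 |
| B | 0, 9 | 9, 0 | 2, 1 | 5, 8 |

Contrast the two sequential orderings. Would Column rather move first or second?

second

If Player 1 leads: Column's best replies are T→W, M→Z, B→W; Player 1's induced payoffs 7, 6, 0; outcome (T, W), payoffs (7, 9).
If Column leads: Player 1's best replies are W→M, X→B, Y→T, Z→M; Column's induced payoffs 2, 0, 3, 8; outcome (M, Z), payoffs (6, 8).
Column gets 8 moving first and 9 moving second, so Column prefers to move second.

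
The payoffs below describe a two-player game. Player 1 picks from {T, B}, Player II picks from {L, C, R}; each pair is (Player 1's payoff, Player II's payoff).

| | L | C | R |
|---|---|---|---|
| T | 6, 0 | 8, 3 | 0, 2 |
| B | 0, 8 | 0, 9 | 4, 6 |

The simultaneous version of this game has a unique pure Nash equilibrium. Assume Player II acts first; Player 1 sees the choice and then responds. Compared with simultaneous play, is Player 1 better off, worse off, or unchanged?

Player 1 best-responds to each possible Player II move:
- L: BR = T, leader payoff 0.
- C: BR = T, leader payoff 3.
- R: BR = B, leader payoff 6.
Among 0, 3, 6, the best is 6 at R. Subgame-perfect outcome: (B, R) with payoffs (4, 6).
Under simultaneous play:
Player 1's best replies: L→T; C→T; R→B.
Player II's best replies: T→C; B→C.
Only (T, C) has each player best-responding; Nash payoffs (8, 3).
Player 1 earns 4 sequentially versus 8 at the Nash outcome: worse off.

worse off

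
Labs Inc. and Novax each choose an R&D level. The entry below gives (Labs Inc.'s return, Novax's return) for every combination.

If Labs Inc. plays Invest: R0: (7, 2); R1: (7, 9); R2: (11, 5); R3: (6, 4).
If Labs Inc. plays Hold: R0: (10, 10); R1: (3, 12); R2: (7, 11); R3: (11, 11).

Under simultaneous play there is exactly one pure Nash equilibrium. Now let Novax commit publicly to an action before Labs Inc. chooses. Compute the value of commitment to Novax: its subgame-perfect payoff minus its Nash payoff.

2

Backward induction with Novax moving first.
- R0: BR = Hold, leader payoff 10.
- R1: BR = Invest, leader payoff 9.
- R2: BR = Invest, leader payoff 5.
- R3: BR = Hold, leader payoff 11.
Maximizing over 10, 9, 5, 11, Novax chooses R3. Subgame-perfect outcome: (Hold, R3) with payoffs (11, 11).
Now find the simultaneous Nash equilibrium.
Labs Inc.'s best replies: R0→Hold; R1→Invest; R2→Invest; R3→Hold.
Novax's best replies: Invest→R1; Hold→R1.
Only (Invest, R1) has each player best-responding; Nash payoffs (7, 9).
Novax's commitment gain: 11 − 9 = 2.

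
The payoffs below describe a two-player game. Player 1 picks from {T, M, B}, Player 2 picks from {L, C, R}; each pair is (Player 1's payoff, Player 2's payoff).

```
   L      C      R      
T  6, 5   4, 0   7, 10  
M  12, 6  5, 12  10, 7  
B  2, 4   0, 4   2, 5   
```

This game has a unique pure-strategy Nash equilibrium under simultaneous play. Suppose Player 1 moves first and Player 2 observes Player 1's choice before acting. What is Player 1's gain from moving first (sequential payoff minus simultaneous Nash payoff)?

Player 2 best-responds to each possible Player 1 move:
- T: BR = R, leader payoff 7.
- M: BR = C, leader payoff 5.
- B: BR = R, leader payoff 2.
Among 7, 5, 2, the best is 7 at T. Subgame-perfect outcome: (T, R) with payoffs (7, 10).
For the simultaneous game, intersect best replies.
Player 1's best replies: L→M; C→M; R→M.
Player 2's best replies: T→R; M→C; B→R.
The unique mutual best reply is (M, C), giving (5, 12).
Player 1's commitment gain: 7 − 5 = 2.

2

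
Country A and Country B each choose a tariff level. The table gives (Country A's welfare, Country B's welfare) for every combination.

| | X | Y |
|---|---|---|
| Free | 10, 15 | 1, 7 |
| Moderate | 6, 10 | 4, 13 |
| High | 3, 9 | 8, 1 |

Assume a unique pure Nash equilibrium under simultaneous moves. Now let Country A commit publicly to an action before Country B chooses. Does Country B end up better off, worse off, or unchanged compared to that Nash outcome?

unchanged

Work backward from Country B's decision.
- Free: BR = X, leader payoff 10.
- Moderate: BR = Y, leader payoff 4.
- High: BR = X, leader payoff 3.
Country A's induced payoffs are 10, 4, 3, so Country A commits to Free. Subgame-perfect outcome: (Free, X) with payoffs (10, 15).
Now find the simultaneous Nash equilibrium.
Country A's best replies: X→Free; Y→High.
Country B's best replies: Free→X; Moderate→Y; High→X.
Only (Free, X) has each player best-responding; Nash payoffs (10, 15).
Country B earns 15 sequentially versus 15 at the Nash outcome: unchanged.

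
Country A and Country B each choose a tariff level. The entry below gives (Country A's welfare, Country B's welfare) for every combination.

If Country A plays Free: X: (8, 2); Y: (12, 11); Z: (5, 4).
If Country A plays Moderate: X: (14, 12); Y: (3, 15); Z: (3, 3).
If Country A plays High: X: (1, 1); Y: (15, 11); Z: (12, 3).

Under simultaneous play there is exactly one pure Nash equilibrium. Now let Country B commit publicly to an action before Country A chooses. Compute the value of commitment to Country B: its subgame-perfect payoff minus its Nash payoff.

Backward induction with Country B moving first.
- X: BR = Moderate, leader payoff 12.
- Y: BR = High, leader payoff 11.
- Z: BR = High, leader payoff 3.
Among 12, 11, 3, the best is 12 at X. Subgame-perfect outcome: (Moderate, X) with payoffs (14, 12).
Now find the simultaneous Nash equilibrium.
Country A's best replies: X→Moderate; Y→High; Z→High.
Country B's best replies: Free→Y; Moderate→Y; High→Y.
The unique mutual best reply is (High, Y), giving (15, 11).
Country B's commitment gain: 12 − 11 = 1.

1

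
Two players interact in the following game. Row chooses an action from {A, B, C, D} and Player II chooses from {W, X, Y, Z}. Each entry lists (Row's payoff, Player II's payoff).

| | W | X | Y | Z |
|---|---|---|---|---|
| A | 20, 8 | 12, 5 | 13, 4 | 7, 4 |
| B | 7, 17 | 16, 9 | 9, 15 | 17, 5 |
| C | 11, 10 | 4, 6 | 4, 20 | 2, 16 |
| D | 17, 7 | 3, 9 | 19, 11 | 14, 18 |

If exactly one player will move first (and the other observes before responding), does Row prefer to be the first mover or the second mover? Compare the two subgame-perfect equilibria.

first

If Row leads: Player II's best replies are A→W, B→W, C→Y, D→Z; Row's induced payoffs 20, 7, 4, 14; outcome (A, W), payoffs (20, 8).
If Player II leads: Row's best replies are W→A, X→B, Y→D, Z→B; Player II's induced payoffs 8, 9, 11, 5; outcome (D, Y), payoffs (19, 11).
Row gets 20 moving first and 19 moving second, so Row prefers to move first.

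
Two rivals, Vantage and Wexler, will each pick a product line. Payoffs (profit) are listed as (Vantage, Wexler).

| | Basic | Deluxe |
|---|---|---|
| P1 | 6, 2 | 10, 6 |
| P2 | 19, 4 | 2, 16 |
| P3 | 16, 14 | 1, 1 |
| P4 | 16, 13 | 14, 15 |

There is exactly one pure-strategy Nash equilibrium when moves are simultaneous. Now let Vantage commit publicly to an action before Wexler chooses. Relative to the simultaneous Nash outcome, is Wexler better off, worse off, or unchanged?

worse off

Solve by backward induction (Vantage leads).
- P1: BR = Deluxe, leader payoff 10.
- P2: BR = Deluxe, leader payoff 2.
- P3: BR = Basic, leader payoff 16.
- P4: BR = Deluxe, leader payoff 14.
Among 10, 2, 16, 14, the best is 16 at P3. Subgame-perfect outcome: (P3, Basic) with payoffs (16, 14).
For the simultaneous game, intersect best replies.
Vantage's best replies: Basic→P2; Deluxe→P4.
Wexler's best replies: P1→Deluxe; P2→Deluxe; P3→Basic; P4→Deluxe.
Only (P4, Deluxe) has each player best-responding; Nash payoffs (14, 15).
Wexler earns 14 sequentially versus 15 at the Nash outcome: worse off.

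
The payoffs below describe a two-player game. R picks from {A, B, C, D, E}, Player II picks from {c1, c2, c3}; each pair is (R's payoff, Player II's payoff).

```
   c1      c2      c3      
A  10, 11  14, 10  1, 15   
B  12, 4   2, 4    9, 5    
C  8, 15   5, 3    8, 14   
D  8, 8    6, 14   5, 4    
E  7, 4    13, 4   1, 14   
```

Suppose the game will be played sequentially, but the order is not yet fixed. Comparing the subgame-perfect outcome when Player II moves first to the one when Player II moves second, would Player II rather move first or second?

first

If R leads: Player II's best replies are A→c3, B→c3, C→c1, D→c2, E→c3; R's induced payoffs 1, 9, 8, 6, 1; outcome (B, c3), payoffs (9, 5).
If Player II leads: R's best replies are c1→B, c2→A, c3→B; Player II's induced payoffs 4, 10, 5; outcome (A, c2), payoffs (14, 10).
Player II gets 10 moving first and 5 moving second, so Player II prefers to move first.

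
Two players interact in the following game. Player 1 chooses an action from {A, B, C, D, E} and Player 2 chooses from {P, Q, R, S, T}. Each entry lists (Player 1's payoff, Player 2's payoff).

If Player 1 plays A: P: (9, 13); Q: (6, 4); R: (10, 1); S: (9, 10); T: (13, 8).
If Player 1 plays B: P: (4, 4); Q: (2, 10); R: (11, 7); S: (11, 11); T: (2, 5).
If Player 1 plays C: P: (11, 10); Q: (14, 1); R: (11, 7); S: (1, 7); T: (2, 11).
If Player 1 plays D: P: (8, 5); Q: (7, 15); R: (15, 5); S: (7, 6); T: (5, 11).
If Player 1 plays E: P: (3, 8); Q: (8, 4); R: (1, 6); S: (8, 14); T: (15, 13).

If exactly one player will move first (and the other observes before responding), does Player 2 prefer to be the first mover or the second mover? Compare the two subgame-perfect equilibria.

first

If Player 1 leads: Player 2's best replies are A→P, B→S, C→T, D→Q, E→S; Player 1's induced payoffs 9, 11, 2, 7, 8; outcome (B, S), payoffs (11, 11).
If Player 2 leads: Player 1's best replies are P→C, Q→C, R→D, S→B, T→E; Player 2's induced payoffs 10, 1, 5, 11, 13; outcome (E, T), payoffs (15, 13).
Player 2 gets 13 moving first and 11 moving second, so Player 2 prefers to move first.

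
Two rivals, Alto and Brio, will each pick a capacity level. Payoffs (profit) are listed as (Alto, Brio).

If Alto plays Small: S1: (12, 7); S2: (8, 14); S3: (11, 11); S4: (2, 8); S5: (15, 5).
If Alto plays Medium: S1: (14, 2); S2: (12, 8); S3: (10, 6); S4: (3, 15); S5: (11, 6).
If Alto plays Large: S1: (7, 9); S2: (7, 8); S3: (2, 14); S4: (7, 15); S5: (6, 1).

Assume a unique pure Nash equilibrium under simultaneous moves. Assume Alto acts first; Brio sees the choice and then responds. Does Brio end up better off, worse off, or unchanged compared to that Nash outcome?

Brio best-responds to each possible Alto move:
- Small: Brio compares 7, 14, 11, 8, 5 and picks S2; Alto would get 8.
- Medium: Brio compares 2, 8, 6, 15, 6 and picks S4; Alto would get 3.
- Large: Brio compares 9, 8, 14, 15, 1 and picks S4; Alto would get 7.
Maximizing over 8, 3, 7, Alto chooses Small. Subgame-perfect outcome: (Small, S2) with payoffs (8, 14).
Under simultaneous play:
Alto's best replies: S1→Medium; S2→Medium; S3→Small; S4→Large; S5→Small.
Brio's best replies: Small→S2; Medium→S4; Large→S4.
Only (Large, S4) has each player best-responding; Nash payoffs (7, 15).
Brio earns 14 sequentially versus 15 at the Nash outcome: worse off.

worse off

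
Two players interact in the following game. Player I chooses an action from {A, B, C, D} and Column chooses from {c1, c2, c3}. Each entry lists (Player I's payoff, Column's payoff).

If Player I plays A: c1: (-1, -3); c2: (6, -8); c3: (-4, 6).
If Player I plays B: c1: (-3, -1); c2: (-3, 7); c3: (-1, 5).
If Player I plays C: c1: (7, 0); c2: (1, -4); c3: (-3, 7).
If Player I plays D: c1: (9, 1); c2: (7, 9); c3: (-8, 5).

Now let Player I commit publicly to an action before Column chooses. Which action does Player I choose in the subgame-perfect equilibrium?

D

Solve by backward induction (Player I leads).
- A: BR = c3, leader payoff -4.
- B: BR = c2, leader payoff -3.
- C: BR = c3, leader payoff -3.
- D: BR = c2, leader payoff 7.
Among -4, -3, -3, 7, the best is 7 at D. Subgame-perfect outcome: (D, c2) with payoffs (7, 9).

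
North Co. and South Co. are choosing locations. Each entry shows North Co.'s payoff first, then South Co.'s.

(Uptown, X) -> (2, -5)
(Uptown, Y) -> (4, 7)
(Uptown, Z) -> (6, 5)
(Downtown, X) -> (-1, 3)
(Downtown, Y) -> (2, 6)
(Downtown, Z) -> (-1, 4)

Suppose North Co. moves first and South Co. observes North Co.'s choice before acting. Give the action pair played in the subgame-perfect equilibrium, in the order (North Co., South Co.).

Work backward from South Co.'s decision.
- Uptown: South Co. compares -5, 7, 5 and picks Y; North Co. would get 4.
- Downtown: South Co. compares 3, 6, 4 and picks Y; North Co. would get 2.
North Co.'s induced payoffs are 4, 2, so North Co. commits to Uptown. Subgame-perfect outcome: (Uptown, Y) with payoffs (4, 7).

(Uptown, Y)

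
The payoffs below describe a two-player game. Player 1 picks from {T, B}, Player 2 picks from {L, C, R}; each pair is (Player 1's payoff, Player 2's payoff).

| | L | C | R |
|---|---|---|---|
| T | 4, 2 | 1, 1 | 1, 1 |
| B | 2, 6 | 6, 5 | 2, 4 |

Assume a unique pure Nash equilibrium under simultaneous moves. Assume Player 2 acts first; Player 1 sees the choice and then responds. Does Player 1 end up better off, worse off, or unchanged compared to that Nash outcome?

Player 1 best-responds to each possible Player 2 move:
- L: Player 1 compares 4, 2 and picks T; Player 2 would get 2.
- C: Player 1 compares 1, 6 and picks B; Player 2 would get 5.
- R: Player 1 compares 1, 2 and picks B; Player 2 would get 4.
Maximizing over 2, 5, 4, Player 2 chooses C. Subgame-perfect outcome: (B, C) with payoffs (6, 5).
Under simultaneous play:
Player 1's best replies: L→T; C→B; R→B.
Player 2's best replies: T→L; B→L.
The unique mutual best reply is (T, L), giving (4, 2).
Player 1 earns 6 sequentially versus 4 at the Nash outcome: better off.

better off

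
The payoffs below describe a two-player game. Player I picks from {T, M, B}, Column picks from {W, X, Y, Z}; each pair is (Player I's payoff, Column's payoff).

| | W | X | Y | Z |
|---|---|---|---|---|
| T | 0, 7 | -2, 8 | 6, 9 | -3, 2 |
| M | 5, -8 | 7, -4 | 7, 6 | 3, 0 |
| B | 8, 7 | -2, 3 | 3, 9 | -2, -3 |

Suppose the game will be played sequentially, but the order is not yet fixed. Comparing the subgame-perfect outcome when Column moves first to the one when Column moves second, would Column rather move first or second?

If Player I leads: Column's best replies are T→Y, M→Y, B→Y; Player I's induced payoffs 6, 7, 3; outcome (M, Y), payoffs (7, 6).
If Column leads: Player I's best replies are W→B, X→M, Y→M, Z→M; Column's induced payoffs 7, -4, 6, 0; outcome (B, W), payoffs (8, 7).
Column gets 7 moving first and 6 moving second, so Column prefers to move first.

first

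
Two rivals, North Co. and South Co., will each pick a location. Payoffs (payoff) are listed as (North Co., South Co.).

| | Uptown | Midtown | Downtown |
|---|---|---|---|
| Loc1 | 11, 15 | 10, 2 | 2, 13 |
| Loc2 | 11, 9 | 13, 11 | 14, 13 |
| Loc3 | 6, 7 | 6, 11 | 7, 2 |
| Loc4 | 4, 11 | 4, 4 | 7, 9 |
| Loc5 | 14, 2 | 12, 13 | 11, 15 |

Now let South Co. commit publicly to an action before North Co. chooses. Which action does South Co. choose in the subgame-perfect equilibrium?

North Co. best-responds to each possible South Co. move:
- Uptown → North Co. plays Loc5 (best of 11, 11, 6, 4, 14); South Co. gets 2.
- Midtown → North Co. plays Loc2 (best of 10, 13, 6, 4, 12); South Co. gets 11.
- Downtown → North Co. plays Loc2 (best of 2, 14, 7, 7, 11); South Co. gets 13.
South Co.'s induced payoffs are 2, 11, 13, so South Co. commits to Downtown. Subgame-perfect outcome: (Loc2, Downtown) with payoffs (14, 13).

Downtown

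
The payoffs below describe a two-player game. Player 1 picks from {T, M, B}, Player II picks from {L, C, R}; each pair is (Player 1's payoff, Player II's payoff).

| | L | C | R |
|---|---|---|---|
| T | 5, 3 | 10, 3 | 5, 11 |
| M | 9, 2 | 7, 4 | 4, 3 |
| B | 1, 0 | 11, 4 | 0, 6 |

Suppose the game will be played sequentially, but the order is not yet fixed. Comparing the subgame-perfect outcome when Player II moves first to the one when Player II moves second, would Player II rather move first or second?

first

If Player 1 leads: Player II's best replies are T→R, M→C, B→R; Player 1's induced payoffs 5, 7, 0; outcome (M, C), payoffs (7, 4).
If Player II leads: Player 1's best replies are L→M, C→B, R→T; Player II's induced payoffs 2, 4, 11; outcome (T, R), payoffs (5, 11).
Player II gets 11 moving first and 4 moving second, so Player II prefers to move first.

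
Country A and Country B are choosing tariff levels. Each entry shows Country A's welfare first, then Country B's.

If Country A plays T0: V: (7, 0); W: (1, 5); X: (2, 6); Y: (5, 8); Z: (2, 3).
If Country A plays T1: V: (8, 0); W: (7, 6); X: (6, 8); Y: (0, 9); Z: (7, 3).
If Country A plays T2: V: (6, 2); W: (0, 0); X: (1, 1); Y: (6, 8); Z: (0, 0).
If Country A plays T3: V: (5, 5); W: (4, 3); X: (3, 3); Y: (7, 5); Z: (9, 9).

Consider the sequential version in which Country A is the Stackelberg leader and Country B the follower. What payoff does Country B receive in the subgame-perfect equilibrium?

Solve by backward induction (Country A leads).
- T0: Country B compares 0, 5, 6, 8, 3 and picks Y; Country A would get 5.
- T1: Country B compares 0, 6, 8, 9, 3 and picks Y; Country A would get 0.
- T2: Country B compares 2, 0, 1, 8, 0 and picks Y; Country A would get 6.
- T3: Country B compares 5, 3, 3, 5, 9 and picks Z; Country A would get 9.
Among 5, 0, 6, 9, the best is 9 at T3. Subgame-perfect outcome: (T3, Z) with payoffs (9, 9).

9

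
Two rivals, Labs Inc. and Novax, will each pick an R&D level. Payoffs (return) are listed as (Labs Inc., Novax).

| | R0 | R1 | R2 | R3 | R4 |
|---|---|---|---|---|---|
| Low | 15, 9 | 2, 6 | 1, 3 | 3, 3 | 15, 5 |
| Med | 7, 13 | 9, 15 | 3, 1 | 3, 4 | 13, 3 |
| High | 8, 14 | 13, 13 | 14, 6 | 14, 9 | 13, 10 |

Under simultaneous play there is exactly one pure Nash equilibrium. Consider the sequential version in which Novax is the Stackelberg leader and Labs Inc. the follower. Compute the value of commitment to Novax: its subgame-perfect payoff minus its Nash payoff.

4

Labs Inc. best-responds to each possible Novax move:
- R0: Labs Inc. compares 15, 7, 8 and picks Low; Novax would get 9.
- R1: Labs Inc. compares 2, 9, 13 and picks High; Novax would get 13.
- R2: Labs Inc. compares 1, 3, 14 and picks High; Novax would get 6.
- R3: Labs Inc. compares 3, 3, 14 and picks High; Novax would get 9.
- R4: Labs Inc. compares 15, 13, 13 and picks Low; Novax would get 5.
Novax's induced payoffs are 9, 13, 6, 9, 5, so Novax commits to R1. Subgame-perfect outcome: (High, R1) with payoffs (13, 13).
Now find the simultaneous Nash equilibrium.
Labs Inc.'s best replies: R0→Low; R1→High; R2→High; R3→High; R4→Low.
Novax's best replies: Low→R0; Med→R1; High→R0.
The unique mutual best reply is (Low, R0), giving (15, 9).
Novax's commitment gain: 13 − 9 = 4.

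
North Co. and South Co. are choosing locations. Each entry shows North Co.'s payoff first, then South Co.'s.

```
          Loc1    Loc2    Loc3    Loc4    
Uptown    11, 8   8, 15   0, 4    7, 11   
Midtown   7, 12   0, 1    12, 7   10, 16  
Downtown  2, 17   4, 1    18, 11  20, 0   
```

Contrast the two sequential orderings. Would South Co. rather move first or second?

second

If North Co. leads: South Co.'s best replies are Uptown→Loc2, Midtown→Loc4, Downtown→Loc1; North Co.'s induced payoffs 8, 10, 2; outcome (Midtown, Loc4), payoffs (10, 16).
If South Co. leads: North Co.'s best replies are Loc1→Uptown, Loc2→Uptown, Loc3→Downtown, Loc4→Downtown; South Co.'s induced payoffs 8, 15, 11, 0; outcome (Uptown, Loc2), payoffs (8, 15).
South Co. gets 15 moving first and 16 moving second, so South Co. prefers to move second.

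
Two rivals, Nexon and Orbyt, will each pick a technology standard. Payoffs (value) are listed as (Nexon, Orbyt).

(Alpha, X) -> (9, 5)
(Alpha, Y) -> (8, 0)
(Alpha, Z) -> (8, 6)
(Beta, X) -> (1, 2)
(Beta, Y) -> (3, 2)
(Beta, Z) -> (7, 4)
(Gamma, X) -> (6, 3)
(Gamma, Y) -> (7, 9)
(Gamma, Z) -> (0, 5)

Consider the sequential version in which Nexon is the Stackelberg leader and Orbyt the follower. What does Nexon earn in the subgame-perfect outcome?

8

Solve by backward induction (Nexon leads).
- Alpha → Orbyt plays Z (best of 5, 0, 6); Nexon gets 8.
- Beta → Orbyt plays Z (best of 2, 2, 4); Nexon gets 7.
- Gamma → Orbyt plays Y (best of 3, 9, 5); Nexon gets 7.
Among 8, 7, 7, the best is 8 at Alpha. Subgame-perfect outcome: (Alpha, Z) with payoffs (8, 6).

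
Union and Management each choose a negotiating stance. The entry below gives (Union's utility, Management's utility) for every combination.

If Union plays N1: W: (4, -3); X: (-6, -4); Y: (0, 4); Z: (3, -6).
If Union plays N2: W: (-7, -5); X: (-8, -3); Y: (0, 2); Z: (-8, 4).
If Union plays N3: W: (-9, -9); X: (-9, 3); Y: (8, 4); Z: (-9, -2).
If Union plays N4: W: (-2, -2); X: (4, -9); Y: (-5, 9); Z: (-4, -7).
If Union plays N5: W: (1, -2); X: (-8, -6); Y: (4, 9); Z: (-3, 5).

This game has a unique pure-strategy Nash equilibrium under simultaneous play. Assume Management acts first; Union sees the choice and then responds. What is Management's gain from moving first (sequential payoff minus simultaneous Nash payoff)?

Solve by backward induction (Management leads).
- W: BR = N1, leader payoff -3.
- X: BR = N4, leader payoff -9.
- Y: BR = N3, leader payoff 4.
- Z: BR = N1, leader payoff -6.
Among -3, -9, 4, -6, the best is 4 at Y. Subgame-perfect outcome: (N3, Y) with payoffs (8, 4).
For the simultaneous game, intersect best replies.
Union's best replies: W→N1; X→N4; Y→N3; Z→N1.
Management's best replies: N1→Y; N2→Z; N3→Y; N4→Y; N5→Y.
Only (N3, Y) has each player best-responding; Nash payoffs (8, 4).
Management's commitment gain: 4 − 4 = 0.

0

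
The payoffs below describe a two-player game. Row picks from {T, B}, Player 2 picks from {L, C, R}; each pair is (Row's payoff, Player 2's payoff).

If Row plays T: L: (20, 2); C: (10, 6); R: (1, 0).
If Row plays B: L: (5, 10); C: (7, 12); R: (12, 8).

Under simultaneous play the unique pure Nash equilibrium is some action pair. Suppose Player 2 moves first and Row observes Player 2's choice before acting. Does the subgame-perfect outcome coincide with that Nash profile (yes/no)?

Solve by backward induction (Player 2 leads).
- L: Row compares 20, 5 and picks T; Player 2 would get 2.
- C: Row compares 10, 7 and picks T; Player 2 would get 6.
- R: Row compares 1, 12 and picks B; Player 2 would get 8.
Maximizing over 2, 6, 8, Player 2 chooses R. Subgame-perfect outcome: (B, R) with payoffs (12, 8).
Under simultaneous play:
Row's best replies: L→T; C→T; R→B.
Player 2's best replies: T→C; B→C.
The unique mutual best reply is (T, C), giving (10, 6).
Sequential outcome (B, R) differs from the Nash profile (T, C).

no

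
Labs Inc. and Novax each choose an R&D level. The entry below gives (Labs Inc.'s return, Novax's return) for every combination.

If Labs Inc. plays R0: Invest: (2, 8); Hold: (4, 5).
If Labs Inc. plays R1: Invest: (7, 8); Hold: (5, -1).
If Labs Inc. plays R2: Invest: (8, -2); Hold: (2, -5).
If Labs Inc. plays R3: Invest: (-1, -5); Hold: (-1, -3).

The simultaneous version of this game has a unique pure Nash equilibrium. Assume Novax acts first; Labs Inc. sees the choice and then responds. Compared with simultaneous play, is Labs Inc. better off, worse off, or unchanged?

Labs Inc. best-responds to each possible Novax move:
- Invest: Labs Inc. compares 2, 7, 8, -1 and picks R2; Novax would get -2.
- Hold: Labs Inc. compares 4, 5, 2, -1 and picks R1; Novax would get -1.
Maximizing over -2, -1, Novax chooses Hold. Subgame-perfect outcome: (R1, Hold) with payoffs (5, -1).
For the simultaneous game, intersect best replies.
Labs Inc.'s best replies: Invest→R2; Hold→R1.
Novax's best replies: R0→Invest; R1→Invest; R2→Invest; R3→Hold.
The unique mutual best reply is (R2, Invest), giving (8, -2).
Labs Inc. earns 5 sequentially versus 8 at the Nash outcome: worse off.

worse off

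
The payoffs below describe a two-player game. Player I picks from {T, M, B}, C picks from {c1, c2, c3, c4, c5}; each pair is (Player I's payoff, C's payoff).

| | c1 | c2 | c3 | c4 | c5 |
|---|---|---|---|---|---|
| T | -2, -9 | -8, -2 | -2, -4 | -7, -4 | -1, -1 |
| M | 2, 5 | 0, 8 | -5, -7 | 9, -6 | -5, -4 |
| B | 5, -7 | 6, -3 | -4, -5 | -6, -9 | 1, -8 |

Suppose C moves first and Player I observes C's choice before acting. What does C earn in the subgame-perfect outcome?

Work backward from Player I's decision.
- c1 → Player I plays B (best of -2, 2, 5); C gets -7.
- c2 → Player I plays B (best of -8, 0, 6); C gets -3.
- c3 → Player I plays T (best of -2, -5, -4); C gets -4.
- c4 → Player I plays M (best of -7, 9, -6); C gets -6.
- c5 → Player I plays B (best of -1, -5, 1); C gets -8.
C's induced payoffs are -7, -3, -4, -6, -8, so C commits to c2. Subgame-perfect outcome: (B, c2) with payoffs (6, -3).

-3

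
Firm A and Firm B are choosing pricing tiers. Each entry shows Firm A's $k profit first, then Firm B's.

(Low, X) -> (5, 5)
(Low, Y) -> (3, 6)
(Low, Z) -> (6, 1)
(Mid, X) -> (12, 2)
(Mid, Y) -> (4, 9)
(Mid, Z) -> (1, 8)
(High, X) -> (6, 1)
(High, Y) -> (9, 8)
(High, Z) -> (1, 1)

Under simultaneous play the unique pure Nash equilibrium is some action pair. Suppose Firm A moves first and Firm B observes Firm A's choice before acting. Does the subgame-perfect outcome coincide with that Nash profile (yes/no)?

Backward induction with Firm A moving first.
- Low: BR = Y, leader payoff 3.
- Mid: BR = Y, leader payoff 4.
- High: BR = Y, leader payoff 9.
Maximizing over 3, 4, 9, Firm A chooses High. Subgame-perfect outcome: (High, Y) with payoffs (9, 8).
Under simultaneous play:
Firm A's best replies: X→Mid; Y→High; Z→Low.
Firm B's best replies: Low→Y; Mid→Y; High→Y.
The unique mutual best reply is (High, Y), giving (9, 8).
Sequential outcome (High, Y) coincides with the Nash profile (High, Y).

yes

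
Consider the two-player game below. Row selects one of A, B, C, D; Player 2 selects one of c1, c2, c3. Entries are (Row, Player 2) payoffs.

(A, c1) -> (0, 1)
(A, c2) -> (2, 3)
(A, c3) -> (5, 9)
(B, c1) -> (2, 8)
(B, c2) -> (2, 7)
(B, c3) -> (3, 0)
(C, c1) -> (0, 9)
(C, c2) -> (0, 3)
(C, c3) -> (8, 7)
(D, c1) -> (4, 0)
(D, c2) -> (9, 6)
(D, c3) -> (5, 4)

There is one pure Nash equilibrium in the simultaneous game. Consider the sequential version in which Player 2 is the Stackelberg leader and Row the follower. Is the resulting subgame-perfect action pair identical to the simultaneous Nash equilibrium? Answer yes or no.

no

Work backward from Row's decision.
- c1 → Row plays D (best of 0, 2, 0, 4); Player 2 gets 0.
- c2 → Row plays D (best of 2, 2, 0, 9); Player 2 gets 6.
- c3 → Row plays C (best of 5, 3, 8, 5); Player 2 gets 7.
Maximizing over 0, 6, 7, Player 2 chooses c3. Subgame-perfect outcome: (C, c3) with payoffs (8, 7).
Under simultaneous play:
Row's best replies: c1→D; c2→D; c3→C.
Player 2's best replies: A→c3; B→c1; C→c1; D→c2.
Only (D, c2) has each player best-responding; Nash payoffs (9, 6).
Sequential outcome (C, c3) differs from the Nash profile (D, c2).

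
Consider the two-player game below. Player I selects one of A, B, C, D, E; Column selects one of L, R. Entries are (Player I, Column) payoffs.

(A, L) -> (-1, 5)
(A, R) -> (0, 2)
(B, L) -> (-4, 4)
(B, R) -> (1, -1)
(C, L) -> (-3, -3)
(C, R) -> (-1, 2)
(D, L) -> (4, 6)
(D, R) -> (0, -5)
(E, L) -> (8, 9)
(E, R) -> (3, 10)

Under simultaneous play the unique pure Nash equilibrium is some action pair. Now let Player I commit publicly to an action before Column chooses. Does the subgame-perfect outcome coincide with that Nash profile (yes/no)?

Solve by backward induction (Player I leads).
- A: Column compares 5, 2 and picks L; Player I would get -1.
- B: Column compares 4, -1 and picks L; Player I would get -4.
- C: Column compares -3, 2 and picks R; Player I would get -1.
- D: Column compares 6, -5 and picks L; Player I would get 4.
- E: Column compares 9, 10 and picks R; Player I would get 3.
Among -1, -4, -1, 4, 3, the best is 4 at D. Subgame-perfect outcome: (D, L) with payoffs (4, 6).
Now find the simultaneous Nash equilibrium.
Player I's best replies: L→E; R→E.
Column's best replies: A→L; B→L; C→R; D→L; E→R.
Only (E, R) has each player best-responding; Nash payoffs (3, 10).
Sequential outcome (D, L) differs from the Nash profile (E, R).

no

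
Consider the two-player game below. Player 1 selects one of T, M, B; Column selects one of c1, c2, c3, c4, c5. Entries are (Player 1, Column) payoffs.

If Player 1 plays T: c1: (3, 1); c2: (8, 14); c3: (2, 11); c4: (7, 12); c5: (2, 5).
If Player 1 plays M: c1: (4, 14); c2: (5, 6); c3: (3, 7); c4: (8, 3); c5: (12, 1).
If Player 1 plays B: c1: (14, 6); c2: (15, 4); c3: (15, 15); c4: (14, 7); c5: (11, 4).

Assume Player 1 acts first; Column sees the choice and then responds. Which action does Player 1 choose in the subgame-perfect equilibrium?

Column best-responds to each possible Player 1 move:
- T: Column compares 1, 14, 11, 12, 5 and picks c2; Player 1 would get 8.
- M: Column compares 14, 6, 7, 3, 1 and picks c1; Player 1 would get 4.
- B: Column compares 6, 4, 15, 7, 4 and picks c3; Player 1 would get 15.
Maximizing over 8, 4, 15, Player 1 chooses B. Subgame-perfect outcome: (B, c3) with payoffs (15, 15).

B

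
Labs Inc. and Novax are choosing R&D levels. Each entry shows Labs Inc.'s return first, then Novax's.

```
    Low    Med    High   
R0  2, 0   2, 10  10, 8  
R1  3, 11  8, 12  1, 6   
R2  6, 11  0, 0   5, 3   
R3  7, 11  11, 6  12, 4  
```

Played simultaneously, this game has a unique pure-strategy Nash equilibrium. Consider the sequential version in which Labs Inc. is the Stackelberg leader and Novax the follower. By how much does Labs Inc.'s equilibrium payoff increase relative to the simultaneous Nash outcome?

Novax best-responds to each possible Labs Inc. move:
- R0: Novax compares 0, 10, 8 and picks Med; Labs Inc. would get 2.
- R1: Novax compares 11, 12, 6 and picks Med; Labs Inc. would get 8.
- R2: Novax compares 11, 0, 3 and picks Low; Labs Inc. would get 6.
- R3: Novax compares 11, 6, 4 and picks Low; Labs Inc. would get 7.
Labs Inc.'s induced payoffs are 2, 8, 6, 7, so Labs Inc. commits to R1. Subgame-perfect outcome: (R1, Med) with payoffs (8, 12).
For the simultaneous game, intersect best replies.
Labs Inc.'s best replies: Low→R3; Med→R3; High→R3.
Novax's best replies: R0→Med; R1→Med; R2→Low; R3→Low.
Only (R3, Low) has each player best-responding; Nash payoffs (7, 11).
Labs Inc.'s commitment gain: 8 − 7 = 1.

1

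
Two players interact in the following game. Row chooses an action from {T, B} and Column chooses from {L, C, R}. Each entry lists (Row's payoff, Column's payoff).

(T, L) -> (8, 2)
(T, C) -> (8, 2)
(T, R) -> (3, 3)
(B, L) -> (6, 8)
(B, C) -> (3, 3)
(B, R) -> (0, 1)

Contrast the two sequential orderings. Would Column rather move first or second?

second

If Row leads: Column's best replies are T→R, B→L; Row's induced payoffs 3, 6; outcome (B, L), payoffs (6, 8).
If Column leads: Row's best replies are L→T, C→T, R→T; Column's induced payoffs 2, 2, 3; outcome (T, R), payoffs (3, 3).
Column gets 3 moving first and 8 moving second, so Column prefers to move second.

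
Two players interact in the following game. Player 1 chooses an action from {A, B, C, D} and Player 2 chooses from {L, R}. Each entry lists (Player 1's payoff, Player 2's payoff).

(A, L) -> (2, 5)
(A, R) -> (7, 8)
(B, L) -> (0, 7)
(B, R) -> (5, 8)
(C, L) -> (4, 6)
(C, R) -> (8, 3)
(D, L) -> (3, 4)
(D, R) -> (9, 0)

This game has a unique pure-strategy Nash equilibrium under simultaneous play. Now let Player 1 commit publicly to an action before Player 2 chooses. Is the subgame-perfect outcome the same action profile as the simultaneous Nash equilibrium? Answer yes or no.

no

Player 2 best-responds to each possible Player 1 move:
- A: Player 2 compares 5, 8 and picks R; Player 1 would get 7.
- B: Player 2 compares 7, 8 and picks R; Player 1 would get 5.
- C: Player 2 compares 6, 3 and picks L; Player 1 would get 4.
- D: Player 2 compares 4, 0 and picks L; Player 1 would get 3.
Among 7, 5, 4, 3, the best is 7 at A. Subgame-perfect outcome: (A, R) with payoffs (7, 8).
Under simultaneous play:
Player 1's best replies: L→C; R→D.
Player 2's best replies: A→R; B→R; C→L; D→L.
Only (C, L) has each player best-responding; Nash payoffs (4, 6).
Sequential outcome (A, R) differs from the Nash profile (C, L).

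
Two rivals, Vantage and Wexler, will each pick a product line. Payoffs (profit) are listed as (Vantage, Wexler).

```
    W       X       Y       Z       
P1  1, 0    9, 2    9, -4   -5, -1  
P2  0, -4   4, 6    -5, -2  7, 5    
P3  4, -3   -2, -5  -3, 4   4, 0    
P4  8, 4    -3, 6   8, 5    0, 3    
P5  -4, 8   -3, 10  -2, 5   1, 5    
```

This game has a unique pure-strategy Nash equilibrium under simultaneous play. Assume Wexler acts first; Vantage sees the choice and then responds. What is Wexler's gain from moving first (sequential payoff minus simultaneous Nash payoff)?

3

Solve by backward induction (Wexler leads).
- W: Vantage compares 1, 0, 4, 8, -4 and picks P4; Wexler would get 4.
- X: Vantage compares 9, 4, -2, -3, -3 and picks P1; Wexler would get 2.
- Y: Vantage compares 9, -5, -3, 8, -2 and picks P1; Wexler would get -4.
- Z: Vantage compares -5, 7, 4, 0, 1 and picks P2; Wexler would get 5.
Wexler's induced payoffs are 4, 2, -4, 5, so Wexler commits to Z. Subgame-perfect outcome: (P2, Z) with payoffs (7, 5).
Now find the simultaneous Nash equilibrium.
Vantage's best replies: W→P4; X→P1; Y→P1; Z→P2.
Wexler's best replies: P1→X; P2→X; P3→Y; P4→X; P5→X.
Only (P1, X) has each player best-responding; Nash payoffs (9, 2).
Wexler's commitment gain: 5 − 2 = 3.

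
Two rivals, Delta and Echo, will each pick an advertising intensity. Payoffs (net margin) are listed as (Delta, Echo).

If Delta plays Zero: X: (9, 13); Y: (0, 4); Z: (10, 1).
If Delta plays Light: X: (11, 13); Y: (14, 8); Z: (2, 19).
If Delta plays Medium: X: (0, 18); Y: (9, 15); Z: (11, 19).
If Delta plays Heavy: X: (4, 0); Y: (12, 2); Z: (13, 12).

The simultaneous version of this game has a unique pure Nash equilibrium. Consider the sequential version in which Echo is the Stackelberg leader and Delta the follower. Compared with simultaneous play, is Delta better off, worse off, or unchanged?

worse off

Solve by backward induction (Echo leads).
- X → Delta plays Light (best of 9, 11, 0, 4); Echo gets 13.
- Y → Delta plays Light (best of 0, 14, 9, 12); Echo gets 8.
- Z → Delta plays Heavy (best of 10, 2, 11, 13); Echo gets 12.
Maximizing over 13, 8, 12, Echo chooses X. Subgame-perfect outcome: (Light, X) with payoffs (11, 13).
Under simultaneous play:
Delta's best replies: X→Light; Y→Light; Z→Heavy.
Echo's best replies: Zero→X; Light→Z; Medium→Z; Heavy→Z.
Only (Heavy, Z) has each player best-responding; Nash payoffs (13, 12).
Delta earns 11 sequentially versus 13 at the Nash outcome: worse off.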